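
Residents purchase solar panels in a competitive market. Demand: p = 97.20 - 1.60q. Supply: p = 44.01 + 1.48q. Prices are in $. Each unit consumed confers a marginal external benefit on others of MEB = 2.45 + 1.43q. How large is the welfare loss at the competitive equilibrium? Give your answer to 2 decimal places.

Market equilibrium (private): 44.01 + 1.48q = 97.20 - 1.60q → q_m = 17.2695.
Social marginal benefit = demand + MEB = 99.65 - 0.17q.
Set SMB = MC: 99.65 - 0.17q = 44.01 + 1.48q → q* = 33.7212.
The welfare-loss triangle has base |q_m − q*| and height MEB(q_m) (the vertical gap between SMB and MC is zero at q* and MEB at q_m).
DWL = ½ × 16.4517 × 27.1454 = 223.2940.

DWL = $223.29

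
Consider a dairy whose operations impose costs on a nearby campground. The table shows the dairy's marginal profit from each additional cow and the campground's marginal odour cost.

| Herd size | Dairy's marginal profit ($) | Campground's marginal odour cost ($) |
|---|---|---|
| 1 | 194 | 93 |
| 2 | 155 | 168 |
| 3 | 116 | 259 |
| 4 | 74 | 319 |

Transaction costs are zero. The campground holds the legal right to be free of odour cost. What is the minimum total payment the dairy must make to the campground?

$93

Efficient level: marginal profit ≥ marginal odour cost through level 1, so k* = 1.
With the campground holding the right, the dairy must at least compensate total damage at k*: 93 = 93.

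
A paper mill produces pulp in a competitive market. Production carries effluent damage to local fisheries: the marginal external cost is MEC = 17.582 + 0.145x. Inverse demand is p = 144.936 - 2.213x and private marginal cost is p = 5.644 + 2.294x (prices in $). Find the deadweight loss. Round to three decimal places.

Market equilibrium (private): 5.644 + 2.294x = 144.936 - 2.213x → x_m = 30.9057.
Social marginal cost = private MC + MEC = 23.226 + 2.439x.
Set SMC = demand: 23.226 + 2.439x = 144.936 - 2.213x → x* = 26.1629.
Between x* and x_m the wedge SMC − demand runs linearly from 0 to MEC(x_m), so the loss is a triangle.
DWL = ½ × 4.7428 × 22.0633 = 52.3209.

DWL = $52.321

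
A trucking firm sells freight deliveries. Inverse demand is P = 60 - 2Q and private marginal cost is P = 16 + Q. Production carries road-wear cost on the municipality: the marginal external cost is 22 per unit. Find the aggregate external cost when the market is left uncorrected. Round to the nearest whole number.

Market equilibrium (private): 16 + Q = 60 - 2Q → Q_m = 14.6667.
Total external cost = MEC × Q_m = 22 × 14.6667 = 322.6674.

323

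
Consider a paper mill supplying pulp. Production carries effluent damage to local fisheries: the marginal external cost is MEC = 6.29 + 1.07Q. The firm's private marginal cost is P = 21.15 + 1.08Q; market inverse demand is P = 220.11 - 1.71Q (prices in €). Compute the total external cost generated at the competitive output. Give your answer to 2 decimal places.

Market equilibrium (private): 21.15 + 1.08Q = 220.11 - 1.71Q → Q_m = 71.3118.
Total external cost = ∫₀^{Q_m} (6.29 + 1.07Q) dQ = 6.29×71.3118 + ½×1.07×71.3118² = 3169.2257.

€3169.23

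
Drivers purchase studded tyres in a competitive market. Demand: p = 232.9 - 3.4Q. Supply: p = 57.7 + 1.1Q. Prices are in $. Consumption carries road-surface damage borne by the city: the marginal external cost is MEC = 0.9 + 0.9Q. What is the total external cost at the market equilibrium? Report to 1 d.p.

Market equilibrium (private): 57.7 + 1.1Q = 232.9 - 3.4Q → Q_m = 38.9333.
Total external cost = ∫₀^{Q_m} (0.9 + 0.9Q) dQ = 0.9×38.9333 + ½×0.9×38.9333² = 717.1508.

$717.2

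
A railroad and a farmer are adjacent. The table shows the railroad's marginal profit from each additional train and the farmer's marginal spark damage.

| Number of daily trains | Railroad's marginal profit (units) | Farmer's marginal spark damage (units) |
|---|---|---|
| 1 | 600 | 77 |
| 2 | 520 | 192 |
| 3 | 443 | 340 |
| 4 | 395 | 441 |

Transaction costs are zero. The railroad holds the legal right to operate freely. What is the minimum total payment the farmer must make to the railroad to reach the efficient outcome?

Left alone the railroad would choose level 4 (marginal profit stays positive).
Efficient level: k* = 3 (marginal profit ≥ marginal spark damage through 3).
The farmer must at least cover the railroad's forgone profit from cutting 4→3: 395 = 395.

395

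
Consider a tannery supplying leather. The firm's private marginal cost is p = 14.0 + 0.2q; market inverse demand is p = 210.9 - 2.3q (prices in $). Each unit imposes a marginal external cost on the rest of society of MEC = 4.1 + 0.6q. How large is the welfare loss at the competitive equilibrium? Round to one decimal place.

DWL = $425.4

Market equilibrium (private): 14.0 + 0.2q = 210.9 - 2.3q → q_m = 78.7600.
Social marginal cost = private MC + MEC = 18.1 + 0.8q.
Set SMC = demand: 18.1 + 0.8q = 210.9 - 2.3q → q* = 62.1935.
Height of the DWL triangle at q_m is SMC(q_m) − demand(q_m) = MEC(q_m) = 51.3560.
DWL = ½ × 16.5665 × 51.3560 = 425.3946.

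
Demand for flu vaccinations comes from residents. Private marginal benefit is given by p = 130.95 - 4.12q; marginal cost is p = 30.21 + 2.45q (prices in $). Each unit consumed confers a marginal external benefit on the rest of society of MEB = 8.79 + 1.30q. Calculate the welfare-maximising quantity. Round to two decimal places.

Social marginal benefit = demand + MEB = 139.74 - 2.82q.
Set SMB = MC: 139.74 - 2.82q = 30.21 + 2.45q → q* = 20.7837.

q* = 20.78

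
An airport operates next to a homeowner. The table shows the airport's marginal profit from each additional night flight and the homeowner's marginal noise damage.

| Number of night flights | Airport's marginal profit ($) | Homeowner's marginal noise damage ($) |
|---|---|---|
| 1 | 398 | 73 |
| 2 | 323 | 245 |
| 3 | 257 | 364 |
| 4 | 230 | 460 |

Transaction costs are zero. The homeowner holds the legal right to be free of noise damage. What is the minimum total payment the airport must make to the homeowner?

Efficient level: marginal profit ≥ marginal noise damage through level 2, so k* = 2.
With the homeowner holding the right, the airport must at least compensate total damage at k*: 73 + 245 = 318.

$318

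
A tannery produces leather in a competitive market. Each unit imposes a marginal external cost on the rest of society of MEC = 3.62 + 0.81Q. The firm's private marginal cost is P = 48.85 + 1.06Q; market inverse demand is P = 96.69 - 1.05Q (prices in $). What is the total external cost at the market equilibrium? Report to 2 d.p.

$290.27

Market equilibrium (private): 48.85 + 1.06Q = 96.69 - 1.05Q → Q_m = 22.6730.
Total external cost = ∫₀^{Q_m} (3.62 + 0.81Q) dQ = 3.62×22.6730 + ½×0.81×22.6730² = 290.2726.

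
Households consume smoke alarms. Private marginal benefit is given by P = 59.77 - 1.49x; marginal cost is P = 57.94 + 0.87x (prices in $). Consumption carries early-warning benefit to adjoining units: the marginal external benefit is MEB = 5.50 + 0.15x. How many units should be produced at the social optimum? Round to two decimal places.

Social marginal benefit = demand + MEB = 65.27 - 1.34x.
Set SMB = MC: 65.27 - 1.34x = 57.94 + 0.87x → x* = 3.3167.

x* = 3.32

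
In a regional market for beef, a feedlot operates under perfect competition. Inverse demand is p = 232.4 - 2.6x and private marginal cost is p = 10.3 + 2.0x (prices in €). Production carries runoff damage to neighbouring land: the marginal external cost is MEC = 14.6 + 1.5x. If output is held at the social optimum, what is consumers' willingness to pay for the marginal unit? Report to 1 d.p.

Social marginal cost = private MC + MEC = 24.9 + 3.5x.
Set SMC = demand: 24.9 + 3.5x = 232.4 - 2.6x → x* = 34.0164.
Consumer price on the demand curve at x*: 232.4 − 2.6×34.0164 = 143.9574.

P = €144.0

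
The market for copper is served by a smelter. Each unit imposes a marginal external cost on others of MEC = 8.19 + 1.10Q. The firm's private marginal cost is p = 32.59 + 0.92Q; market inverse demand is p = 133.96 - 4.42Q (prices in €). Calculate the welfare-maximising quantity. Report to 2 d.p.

Q* = 14.47

Social marginal cost = private MC + MEC = 40.78 + 2.02Q.
Set SMC = demand: 40.78 + 2.02Q = 133.96 - 4.42Q → Q* = 14.4689.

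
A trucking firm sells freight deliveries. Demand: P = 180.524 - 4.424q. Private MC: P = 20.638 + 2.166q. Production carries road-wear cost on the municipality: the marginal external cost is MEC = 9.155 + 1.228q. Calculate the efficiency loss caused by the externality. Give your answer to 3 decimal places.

DWL = 97.019

Market equilibrium (private): 20.638 + 2.166q = 180.524 - 4.424q → q_m = 24.2619.
Social marginal cost = private MC + MEC = 29.793 + 3.394q.
Set SMC = demand: 29.793 + 3.394q = 180.524 - 4.424q → q* = 19.2800.
Height of the DWL triangle at q_m is SMC(q_m) − demand(q_m) = MEC(q_m) = 38.9486.
DWL = ½ × 4.9819 × 38.9486 = 97.0190.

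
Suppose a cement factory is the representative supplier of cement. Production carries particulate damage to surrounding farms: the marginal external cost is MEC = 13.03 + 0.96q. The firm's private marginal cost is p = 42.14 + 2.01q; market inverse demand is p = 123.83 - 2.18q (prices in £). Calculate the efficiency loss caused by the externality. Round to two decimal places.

DWL = £97.85

Market equilibrium (private): 42.14 + 2.01q = 123.83 - 2.18q → q_m = 19.4964.
Social marginal cost = private MC + MEC = 55.17 + 2.97q.
Set SMC = demand: 55.17 + 2.97q = 123.83 - 2.18q → q* = 13.3320.
The welfare-loss triangle has base |q_m − q*| and height MEC(q_m) (the vertical gap between SMC and demand is zero at q* and MEC at q_m).
DWL = ½ × 6.1644 × 31.7466 = 97.8494.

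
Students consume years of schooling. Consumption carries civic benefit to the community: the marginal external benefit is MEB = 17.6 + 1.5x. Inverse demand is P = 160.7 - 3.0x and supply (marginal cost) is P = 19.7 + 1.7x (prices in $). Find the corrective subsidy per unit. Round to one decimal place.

subsidy = $91.9 per unit

Social marginal benefit = demand + MEB = 178.3 - 1.5x.
Set SMB = MC: 178.3 - 1.5x = 19.7 + 1.7x → x* = 49.5625.
The Pigouvian subsidy equals MEB at x*: 17.6 + 1.5×49.5625 = 91.9438.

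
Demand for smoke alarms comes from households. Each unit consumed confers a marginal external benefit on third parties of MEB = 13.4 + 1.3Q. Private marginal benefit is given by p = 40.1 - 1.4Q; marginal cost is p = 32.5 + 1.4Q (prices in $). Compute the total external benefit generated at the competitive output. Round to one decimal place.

$41.2

Market equilibrium (private): 32.5 + 1.4Q = 40.1 - 1.4Q → Q_m = 2.7143.
Total external benefit = ∫₀^{Q_m} (13.4 + 1.3Q) dQ = 13.4×2.7143 + ½×1.3×2.7143² = 41.1604.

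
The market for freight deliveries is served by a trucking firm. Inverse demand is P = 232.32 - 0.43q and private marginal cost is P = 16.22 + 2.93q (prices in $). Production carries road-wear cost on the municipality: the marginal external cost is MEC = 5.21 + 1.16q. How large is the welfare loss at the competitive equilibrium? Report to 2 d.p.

Market equilibrium (private): 16.22 + 2.93q = 232.32 - 0.43q → q_m = 64.3155.
Social marginal cost = private MC + MEC = 21.43 + 4.09q.
Set SMC = demand: 21.43 + 4.09q = 232.32 - 0.43q → q* = 46.6571.
The loss is the area between SMC and demand from q* to q_m; with linear curves that's a triangle of height MEC(q_m).
DWL = ½ × 17.6584 × 79.8160 = 704.7114.

DWL = $704.71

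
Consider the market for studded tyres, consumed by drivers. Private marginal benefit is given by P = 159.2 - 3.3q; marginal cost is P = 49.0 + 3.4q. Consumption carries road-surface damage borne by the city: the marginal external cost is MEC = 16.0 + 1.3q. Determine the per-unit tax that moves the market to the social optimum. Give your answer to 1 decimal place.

tax = 31.3 per unit

Social marginal benefit = demand − MEC = 143.2 - 4.6q.
Set SMB = MC: 143.2 - 4.6q = 49.0 + 3.4q → q* = 11.7750.
The Pigouvian tax equals MEC at q*: 16.0 + 1.3×11.7750 = 31.3075.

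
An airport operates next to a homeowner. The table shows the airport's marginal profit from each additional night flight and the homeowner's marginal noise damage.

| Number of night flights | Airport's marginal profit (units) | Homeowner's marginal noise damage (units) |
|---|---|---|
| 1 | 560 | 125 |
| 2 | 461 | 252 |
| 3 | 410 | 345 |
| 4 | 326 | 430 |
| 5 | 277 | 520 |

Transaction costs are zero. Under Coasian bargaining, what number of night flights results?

Bargaining reaches the level where marginal profit last exceeds marginal noise damage.
That holds through level 3 (410 ≥ 345) but not at 4 (326 < 430).

3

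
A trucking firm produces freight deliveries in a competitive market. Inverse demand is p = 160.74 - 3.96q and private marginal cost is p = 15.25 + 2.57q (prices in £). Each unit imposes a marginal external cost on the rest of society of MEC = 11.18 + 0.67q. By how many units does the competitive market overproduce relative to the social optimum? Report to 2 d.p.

Market equilibrium (private): 15.25 + 2.57q = 160.74 - 3.96q → q_m = 22.2802.
Social marginal cost = private MC + MEC = 26.43 + 3.24q.
Set SMC = demand: 26.43 + 3.24q = 160.74 - 3.96q → q* = 18.6542.
Gap = |22.2802 − 18.6542| = 3.6260.

3.63 units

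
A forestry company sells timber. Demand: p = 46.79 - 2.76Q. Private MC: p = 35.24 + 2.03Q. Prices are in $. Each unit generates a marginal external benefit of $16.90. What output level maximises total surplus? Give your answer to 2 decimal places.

Q* = 5.94

Social marginal cost = private MC − MEB = 18.34 + 2.03Q.
Set SMC = demand: 18.34 + 2.03Q = 46.79 - 2.76Q → Q* = 5.9395.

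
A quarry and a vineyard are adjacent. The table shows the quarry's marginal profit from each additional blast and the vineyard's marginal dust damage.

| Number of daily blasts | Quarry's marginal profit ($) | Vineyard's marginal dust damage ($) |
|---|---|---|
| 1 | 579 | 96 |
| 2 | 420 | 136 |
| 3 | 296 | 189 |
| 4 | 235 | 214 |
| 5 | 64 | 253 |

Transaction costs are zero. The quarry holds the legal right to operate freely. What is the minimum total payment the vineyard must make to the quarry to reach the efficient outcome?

$64

Left alone the quarry would choose level 5 (marginal profit stays positive).
Efficient level: k* = 4 (marginal profit ≥ marginal dust damage through 4).
The vineyard must at least cover the quarry's forgone profit from cutting 5→4: 64 = 64.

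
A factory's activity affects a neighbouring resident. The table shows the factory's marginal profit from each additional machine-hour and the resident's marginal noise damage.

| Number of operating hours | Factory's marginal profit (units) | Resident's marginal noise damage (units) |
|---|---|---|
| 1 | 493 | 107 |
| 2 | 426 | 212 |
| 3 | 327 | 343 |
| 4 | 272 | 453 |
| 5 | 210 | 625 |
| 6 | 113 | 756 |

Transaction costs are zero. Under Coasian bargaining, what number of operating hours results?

2

Bargaining reaches the level where marginal profit last exceeds marginal noise damage.
That holds through level 2 (426 ≥ 212) but not at 3 (327 < 343).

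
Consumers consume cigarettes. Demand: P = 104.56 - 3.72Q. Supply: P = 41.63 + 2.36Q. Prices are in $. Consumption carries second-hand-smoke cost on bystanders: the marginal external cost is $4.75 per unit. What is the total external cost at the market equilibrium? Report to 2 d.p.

Market equilibrium (private): 41.63 + 2.36Q = 104.56 - 3.72Q → Q_m = 10.3503.
Total external cost = MEC × Q_m = 4.75 × 10.3503 = 49.1639.

$49.16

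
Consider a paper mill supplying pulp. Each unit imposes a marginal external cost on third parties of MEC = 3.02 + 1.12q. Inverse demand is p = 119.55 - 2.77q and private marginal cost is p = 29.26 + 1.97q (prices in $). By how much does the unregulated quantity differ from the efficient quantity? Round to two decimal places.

Market equilibrium (private): 29.26 + 1.97q = 119.55 - 2.77q → q_m = 19.0485.
Social marginal cost = private MC + MEC = 32.28 + 3.09q.
Set SMC = demand: 32.28 + 3.09q = 119.55 - 2.77q → q* = 14.8925.
Gap = |19.0485 − 14.8925| = 4.1560.

4.16 units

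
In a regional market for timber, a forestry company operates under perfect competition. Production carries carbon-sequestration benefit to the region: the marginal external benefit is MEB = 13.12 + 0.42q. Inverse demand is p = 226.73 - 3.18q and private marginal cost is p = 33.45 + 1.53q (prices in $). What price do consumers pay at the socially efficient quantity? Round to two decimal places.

Social marginal cost = private MC − MEB = 20.33 + 1.11q.
Set SMC = demand: 20.33 + 1.11q = 226.73 - 3.18q → q* = 48.1119.
Consumer price on the demand curve at q*: 226.73 − 3.18×48.1119 = 73.7342.

P = $73.73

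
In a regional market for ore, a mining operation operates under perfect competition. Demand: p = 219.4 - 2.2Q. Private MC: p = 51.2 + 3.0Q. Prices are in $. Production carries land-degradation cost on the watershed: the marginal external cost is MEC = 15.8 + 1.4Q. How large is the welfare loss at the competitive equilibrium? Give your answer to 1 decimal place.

DWL = $282.7

Market equilibrium (private): 51.2 + 3.0Q = 219.4 - 2.2Q → Q_m = 32.3462.
Social marginal cost = private MC + MEC = 67.0 + 4.4Q.
Set SMC = demand: 67.0 + 4.4Q = 219.4 - 2.2Q → Q* = 23.0909.
Height of the DWL triangle at Q_m is SMC(Q_m) − demand(Q_m) = MEC(Q_m) = 61.0846.
DWL = ½ × 9.2553 × 61.0846 = 282.6781.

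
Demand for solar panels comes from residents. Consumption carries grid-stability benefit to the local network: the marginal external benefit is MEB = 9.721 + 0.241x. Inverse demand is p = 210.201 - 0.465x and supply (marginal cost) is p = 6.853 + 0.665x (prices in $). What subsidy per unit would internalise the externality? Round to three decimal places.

subsidy = $67.482 per unit

Social marginal benefit = demand + MEB = 219.922 - 0.224x.
Set SMB = MC: 219.922 - 0.224x = 6.853 + 0.665x → x* = 239.6727.
The Pigouvian subsidy equals MEB at x*: 9.721 + 0.241×239.6727 = 67.4821.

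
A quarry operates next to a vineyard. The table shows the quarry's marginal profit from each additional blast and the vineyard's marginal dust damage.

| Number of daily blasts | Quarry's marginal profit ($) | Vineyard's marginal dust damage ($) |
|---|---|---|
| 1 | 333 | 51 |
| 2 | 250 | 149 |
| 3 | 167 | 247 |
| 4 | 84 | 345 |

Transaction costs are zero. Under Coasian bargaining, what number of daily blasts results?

Bargaining reaches the level where marginal profit last exceeds marginal dust damage.
That holds through level 2 (250 ≥ 149) but not at 3 (167 < 247).

2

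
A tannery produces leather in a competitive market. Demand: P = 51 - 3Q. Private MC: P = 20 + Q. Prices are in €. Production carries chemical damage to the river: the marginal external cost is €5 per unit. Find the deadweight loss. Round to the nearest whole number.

DWL = €3

Market equilibrium (private): 20 + Q = 51 - 3Q → Q_m = 7.7500.
Social marginal cost = private MC + MEC = 25 + Q.
Set SMC = demand: 25 + Q = 51 - 3Q → Q* = 6.5000.
The loss is the area between SMC and demand from Q* to Q_m; with linear curves that's a triangle of height MEC(Q_m).
DWL = ½ × 1.2500 × 5.0000 = 3.1250.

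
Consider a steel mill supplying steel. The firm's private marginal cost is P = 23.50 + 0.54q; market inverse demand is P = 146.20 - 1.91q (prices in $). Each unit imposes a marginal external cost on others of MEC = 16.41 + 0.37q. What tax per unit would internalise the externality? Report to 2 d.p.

Social marginal cost = private MC + MEC = 39.91 + 0.91q.
Set SMC = demand: 39.91 + 0.91q = 146.20 - 1.91q → q* = 37.6915.
The Pigouvian tax equals MEC at q*: 16.41 + 0.37×37.6915 = 30.3559.

tax = $30.36 per unit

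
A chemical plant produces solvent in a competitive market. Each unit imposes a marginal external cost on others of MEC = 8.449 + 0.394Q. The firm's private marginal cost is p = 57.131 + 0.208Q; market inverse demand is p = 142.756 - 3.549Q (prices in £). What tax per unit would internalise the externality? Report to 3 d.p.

Social marginal cost = private MC + MEC = 65.580 + 0.602Q.
Set SMC = demand: 65.580 + 0.602Q = 142.756 - 3.549Q → Q* = 18.5921.
The Pigouvian tax equals MEC at Q*: 8.449 + 0.394×18.5921 = 15.7743.

tax = £15.774 per unit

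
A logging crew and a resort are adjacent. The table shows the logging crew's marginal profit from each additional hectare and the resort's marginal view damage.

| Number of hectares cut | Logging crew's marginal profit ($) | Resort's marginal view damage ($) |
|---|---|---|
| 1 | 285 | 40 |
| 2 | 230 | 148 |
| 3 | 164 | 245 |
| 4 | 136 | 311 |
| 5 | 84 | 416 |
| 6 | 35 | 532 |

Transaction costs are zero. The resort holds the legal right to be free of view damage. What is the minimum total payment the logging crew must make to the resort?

$188

Efficient level: marginal profit ≥ marginal view damage through level 2, so k* = 2.
With the resort holding the right, the logging crew must at least compensate total damage at k*: 40 + 148 = 188.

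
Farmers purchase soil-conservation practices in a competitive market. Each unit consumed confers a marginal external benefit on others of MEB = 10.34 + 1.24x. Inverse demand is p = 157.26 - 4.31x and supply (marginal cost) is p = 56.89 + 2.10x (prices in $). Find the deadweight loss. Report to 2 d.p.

Market equilibrium (private): 56.89 + 2.10x = 157.26 - 4.31x → x_m = 15.6583.
Social marginal benefit = demand + MEB = 167.60 - 3.07x.
Set SMB = MC: 167.60 - 3.07x = 56.89 + 2.10x → x* = 21.4139.
Height of the DWL triangle at x_m is SMB(x_m) − MC(x_m) = MEB(x_m) = 29.7563.
DWL = ½ × 5.7556 × 29.7563 = 85.6327.

DWL = $85.63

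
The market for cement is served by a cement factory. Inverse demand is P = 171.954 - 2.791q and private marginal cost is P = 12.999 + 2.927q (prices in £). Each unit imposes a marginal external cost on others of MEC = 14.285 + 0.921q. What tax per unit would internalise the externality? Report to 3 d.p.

tax = £34.354 per unit

Social marginal cost = private MC + MEC = 27.284 + 3.848q.
Set SMC = demand: 27.284 + 3.848q = 171.954 - 2.791q → q* = 21.7909.
The Pigouvian tax equals MEC at q*: 14.285 + 0.921×21.7909 = 34.3544.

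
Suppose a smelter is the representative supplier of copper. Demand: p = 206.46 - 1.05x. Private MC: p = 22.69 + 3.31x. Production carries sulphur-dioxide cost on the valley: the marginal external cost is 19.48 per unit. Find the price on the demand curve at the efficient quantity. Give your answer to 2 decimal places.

P = 166.89

Social marginal cost = private MC + MEC = 42.17 + 3.31x.
Set SMC = demand: 42.17 + 3.31x = 206.46 - 1.05x → x* = 37.6812.
Consumer price on the demand curve at x*: 206.46 − 1.05×37.6812 = 166.8947.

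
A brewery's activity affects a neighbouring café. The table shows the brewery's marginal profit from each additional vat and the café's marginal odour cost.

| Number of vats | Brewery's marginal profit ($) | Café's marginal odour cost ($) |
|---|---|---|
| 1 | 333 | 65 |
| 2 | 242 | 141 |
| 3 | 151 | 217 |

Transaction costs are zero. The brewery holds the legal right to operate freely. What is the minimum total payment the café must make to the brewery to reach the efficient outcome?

$151

Left alone the brewery would choose level 3 (marginal profit stays positive).
Efficient level: k* = 2 (marginal profit ≥ marginal odour cost through 2).
The café must at least cover the brewery's forgone profit from cutting 3→2: 151 = 151.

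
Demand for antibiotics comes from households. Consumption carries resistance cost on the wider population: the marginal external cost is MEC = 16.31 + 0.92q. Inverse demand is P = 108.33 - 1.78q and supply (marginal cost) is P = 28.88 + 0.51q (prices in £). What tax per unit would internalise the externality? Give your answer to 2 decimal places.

Social marginal benefit = demand − MEC = 92.02 - 2.70q.
Set SMB = MC: 92.02 - 2.70q = 28.88 + 0.51q → q* = 19.6698.
The Pigouvian tax equals MEC at q*: 16.31 + 0.92×19.6698 = 34.4062.

tax = £34.41 per unit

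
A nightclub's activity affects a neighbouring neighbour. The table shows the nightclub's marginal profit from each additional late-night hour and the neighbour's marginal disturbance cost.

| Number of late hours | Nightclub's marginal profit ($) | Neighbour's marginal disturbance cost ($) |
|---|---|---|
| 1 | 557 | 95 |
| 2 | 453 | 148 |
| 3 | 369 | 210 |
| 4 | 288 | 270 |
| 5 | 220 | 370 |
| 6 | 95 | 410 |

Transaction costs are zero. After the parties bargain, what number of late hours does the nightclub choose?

4

Bargaining reaches the level where marginal profit last exceeds marginal disturbance cost.
That holds through level 4 (288 ≥ 270) but not at 5 (220 < 370).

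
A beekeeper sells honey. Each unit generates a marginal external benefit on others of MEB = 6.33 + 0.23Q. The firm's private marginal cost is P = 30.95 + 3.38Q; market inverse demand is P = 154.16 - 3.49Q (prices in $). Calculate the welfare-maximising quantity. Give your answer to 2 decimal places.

Social marginal cost = private MC − MEB = 24.62 + 3.15Q.
Set SMC = demand: 24.62 + 3.15Q = 154.16 - 3.49Q → Q* = 19.5090.

Q* = 19.51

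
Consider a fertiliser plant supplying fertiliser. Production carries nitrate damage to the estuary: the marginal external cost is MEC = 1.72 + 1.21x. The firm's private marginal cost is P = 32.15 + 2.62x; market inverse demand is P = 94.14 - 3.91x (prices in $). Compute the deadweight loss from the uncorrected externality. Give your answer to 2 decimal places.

DWL = $11.27

Market equilibrium (private): 32.15 + 2.62x = 94.14 - 3.91x → x_m = 9.4931.
Social marginal cost = private MC + MEC = 33.87 + 3.83x.
Set SMC = demand: 33.87 + 3.83x = 94.14 - 3.91x → x* = 7.7868.
Height of the DWL triangle at x_m is SMC(x_m) − demand(x_m) = MEC(x_m) = 13.2067.
DWL = ½ × 1.7063 × 13.2067 = 11.2673.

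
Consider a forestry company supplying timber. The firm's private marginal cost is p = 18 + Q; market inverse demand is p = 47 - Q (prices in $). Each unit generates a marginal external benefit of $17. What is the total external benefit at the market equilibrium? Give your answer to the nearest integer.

$247

Market equilibrium (private): 18 + Q = 47 - Q → Q_m = 14.5000.
Total external benefit = MEB × Q_m = 17 × 14.5000 = 246.5000.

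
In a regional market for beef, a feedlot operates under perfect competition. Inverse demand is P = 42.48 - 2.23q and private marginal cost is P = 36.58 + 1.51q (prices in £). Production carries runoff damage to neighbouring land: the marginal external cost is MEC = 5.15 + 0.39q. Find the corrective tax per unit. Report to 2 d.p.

Social marginal cost = private MC + MEC = 41.73 + 1.90q.
Set SMC = demand: 41.73 + 1.90q = 42.48 - 2.23q → q* = 0.1816.
The Pigouvian tax equals MEC at q*: 5.15 + 0.39×0.1816 = 5.2208.

tax = £5.22 per unit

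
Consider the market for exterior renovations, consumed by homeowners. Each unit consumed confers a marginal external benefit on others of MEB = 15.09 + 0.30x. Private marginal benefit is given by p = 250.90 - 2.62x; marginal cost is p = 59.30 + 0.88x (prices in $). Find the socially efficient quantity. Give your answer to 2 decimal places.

Social marginal benefit = demand + MEB = 265.99 - 2.32x.
Set SMB = MC: 265.99 - 2.32x = 59.30 + 0.88x → x* = 64.5906.

x* = 64.59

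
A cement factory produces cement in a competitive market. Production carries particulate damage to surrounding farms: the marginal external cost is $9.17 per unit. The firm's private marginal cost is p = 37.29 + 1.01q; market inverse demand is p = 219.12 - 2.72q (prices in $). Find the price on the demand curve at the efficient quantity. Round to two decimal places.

P = $93.21

Social marginal cost = private MC + MEC = 46.46 + 1.01q.
Set SMC = demand: 46.46 + 1.01q = 219.12 - 2.72q → q* = 46.2895.
Consumer price on the demand curve at q*: 219.12 − 2.72×46.2895 = 93.2126.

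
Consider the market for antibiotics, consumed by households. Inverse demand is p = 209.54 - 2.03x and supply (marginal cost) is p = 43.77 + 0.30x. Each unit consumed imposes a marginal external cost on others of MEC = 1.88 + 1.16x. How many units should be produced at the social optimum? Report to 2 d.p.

x* = 46.96

Social marginal benefit = demand − MEC = 207.66 - 3.19x.
Set SMB = MC: 207.66 - 3.19x = 43.77 + 0.30x → x* = 46.9599.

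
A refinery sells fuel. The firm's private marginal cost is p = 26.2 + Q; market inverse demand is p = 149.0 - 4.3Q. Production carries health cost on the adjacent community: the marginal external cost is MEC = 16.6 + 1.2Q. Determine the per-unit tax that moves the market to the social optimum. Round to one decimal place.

Social marginal cost = private MC + MEC = 42.8 + 2.2Q.
Set SMC = demand: 42.8 + 2.2Q = 149.0 - 4.3Q → Q* = 16.3385.
The Pigouvian tax equals MEC at Q*: 16.6 + 1.2×16.3385 = 36.2062.

tax = 36.2 per unit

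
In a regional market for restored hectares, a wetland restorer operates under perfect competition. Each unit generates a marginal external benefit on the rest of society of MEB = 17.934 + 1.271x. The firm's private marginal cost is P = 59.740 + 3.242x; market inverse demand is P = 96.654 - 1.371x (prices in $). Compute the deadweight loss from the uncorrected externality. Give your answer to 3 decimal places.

Market equilibrium (private): 59.740 + 3.242x = 96.654 - 1.371x → x_m = 8.0022.
Social marginal cost = private MC − MEB = 41.806 + 1.971x.
Set SMC = demand: 41.806 + 1.971x = 96.654 - 1.371x → x* = 16.4117.
Height of the DWL triangle at x_m is demand(x_m) − SMC(x_m) = MEB(x_m) = 28.1048.
DWL = ½ × 8.4095 × 28.1048 = 118.1737.

DWL = $118.174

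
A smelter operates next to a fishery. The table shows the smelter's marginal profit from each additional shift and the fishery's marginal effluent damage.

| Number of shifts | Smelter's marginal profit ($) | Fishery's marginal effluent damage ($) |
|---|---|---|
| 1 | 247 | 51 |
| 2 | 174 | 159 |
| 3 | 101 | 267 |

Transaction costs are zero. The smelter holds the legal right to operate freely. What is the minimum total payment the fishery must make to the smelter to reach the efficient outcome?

Left alone the smelter would choose level 3 (marginal profit stays positive).
Efficient level: k* = 2 (marginal profit ≥ marginal effluent damage through 2).
The fishery must at least cover the smelter's forgone profit from cutting 3→2: 101 = 101.

$101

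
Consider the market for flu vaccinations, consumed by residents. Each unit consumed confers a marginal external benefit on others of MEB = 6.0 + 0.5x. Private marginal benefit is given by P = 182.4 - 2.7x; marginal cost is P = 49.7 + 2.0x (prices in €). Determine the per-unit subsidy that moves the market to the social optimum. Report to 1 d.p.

Social marginal benefit = demand + MEB = 188.4 - 2.2x.
Set SMB = MC: 188.4 - 2.2x = 49.7 + 2.0x → x* = 33.0238.
The Pigouvian subsidy equals MEB at x*: 6.0 + 0.5×33.0238 = 22.5119.

subsidy = €22.5 per unit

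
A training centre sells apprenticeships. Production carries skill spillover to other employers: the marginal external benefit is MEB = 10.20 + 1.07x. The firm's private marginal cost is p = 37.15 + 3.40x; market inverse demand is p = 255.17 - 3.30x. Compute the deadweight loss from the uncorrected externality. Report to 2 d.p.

DWL = 179.98

Market equilibrium (private): 37.15 + 3.40x = 255.17 - 3.30x → x_m = 32.5403.
Social marginal cost = private MC − MEB = 26.95 + 2.33x.
Set SMC = demand: 26.95 + 2.33x = 255.17 - 3.30x → x* = 40.5364.
The loss is the area between SMC and demand from x* to x_m; with linear curves that's a triangle of height MEB(x_m).
DWL = ½ × 7.9961 × 45.0181 = 179.9846.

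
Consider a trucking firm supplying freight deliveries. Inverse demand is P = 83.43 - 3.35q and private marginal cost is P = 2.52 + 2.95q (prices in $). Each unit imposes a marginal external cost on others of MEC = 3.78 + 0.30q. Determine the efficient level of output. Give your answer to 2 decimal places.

Social marginal cost = private MC + MEC = 6.30 + 3.25q.
Set SMC = demand: 6.30 + 3.25q = 83.43 - 3.35q → q* = 11.6864.

q* = 11.69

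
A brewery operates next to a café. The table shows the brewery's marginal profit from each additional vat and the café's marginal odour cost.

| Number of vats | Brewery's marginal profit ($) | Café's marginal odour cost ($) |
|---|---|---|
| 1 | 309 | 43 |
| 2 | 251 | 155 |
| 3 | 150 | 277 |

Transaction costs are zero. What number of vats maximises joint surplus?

2

Bargaining reaches the level where marginal profit last exceeds marginal odour cost.
That holds through level 2 (251 ≥ 155) but not at 3 (150 < 277).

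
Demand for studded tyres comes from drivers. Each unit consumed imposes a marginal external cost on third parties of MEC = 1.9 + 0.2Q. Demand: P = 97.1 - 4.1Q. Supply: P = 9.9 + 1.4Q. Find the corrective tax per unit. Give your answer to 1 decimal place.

tax = 4.9 per unit

Social marginal benefit = demand − MEC = 95.2 - 4.3Q.
Set SMB = MC: 95.2 - 4.3Q = 9.9 + 1.4Q → Q* = 14.9649.
The Pigouvian tax equals MEC at Q*: 1.9 + 0.2×14.9649 = 4.8930.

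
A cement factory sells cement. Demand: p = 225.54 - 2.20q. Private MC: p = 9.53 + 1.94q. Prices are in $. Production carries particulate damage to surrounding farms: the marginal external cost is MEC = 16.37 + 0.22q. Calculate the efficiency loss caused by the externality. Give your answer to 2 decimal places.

Market equilibrium (private): 9.53 + 1.94q = 225.54 - 2.20q → q_m = 52.1763.
Social marginal cost = private MC + MEC = 25.90 + 2.16q.
Set SMC = demand: 25.90 + 2.16q = 225.54 - 2.20q → q* = 45.7890.
The loss is the area between SMC and demand from q* to q_m; with linear curves that's a triangle of height MEC(q_m).
DWL = ½ × 6.3873 × 27.8488 = 88.9393.

DWL = $88.94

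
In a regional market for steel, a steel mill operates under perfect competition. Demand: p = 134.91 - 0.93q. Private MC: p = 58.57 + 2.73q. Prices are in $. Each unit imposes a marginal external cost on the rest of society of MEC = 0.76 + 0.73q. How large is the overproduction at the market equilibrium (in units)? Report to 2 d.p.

Market equilibrium (private): 58.57 + 2.73q = 134.91 - 0.93q → q_m = 20.8579.
Social marginal cost = private MC + MEC = 59.33 + 3.46q.
Set SMC = demand: 59.33 + 3.46q = 134.91 - 0.93q → q* = 17.2164.
Gap = |20.8579 − 17.2164| = 3.6415.

3.64 units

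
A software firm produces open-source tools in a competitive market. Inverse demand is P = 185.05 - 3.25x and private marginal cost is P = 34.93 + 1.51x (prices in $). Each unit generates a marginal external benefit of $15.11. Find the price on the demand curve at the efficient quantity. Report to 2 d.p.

P = $72.24

Social marginal cost = private MC − MEB = 19.82 + 1.51x.
Set SMC = demand: 19.82 + 1.51x = 185.05 - 3.25x → x* = 34.7122.
Consumer price on the demand curve at x*: 185.05 − 3.25×34.7122 = 72.2354.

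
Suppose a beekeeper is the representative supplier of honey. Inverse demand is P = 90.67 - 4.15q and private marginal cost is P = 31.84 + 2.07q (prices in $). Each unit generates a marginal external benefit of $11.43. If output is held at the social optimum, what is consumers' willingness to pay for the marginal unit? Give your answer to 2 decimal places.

P = $43.79

Social marginal cost = private MC − MEB = 20.41 + 2.07q.
Set SMC = demand: 20.41 + 2.07q = 90.67 - 4.15q → q* = 11.2958.
Consumer price on the demand curve at q*: 90.67 − 4.15×11.2958 = 43.7924.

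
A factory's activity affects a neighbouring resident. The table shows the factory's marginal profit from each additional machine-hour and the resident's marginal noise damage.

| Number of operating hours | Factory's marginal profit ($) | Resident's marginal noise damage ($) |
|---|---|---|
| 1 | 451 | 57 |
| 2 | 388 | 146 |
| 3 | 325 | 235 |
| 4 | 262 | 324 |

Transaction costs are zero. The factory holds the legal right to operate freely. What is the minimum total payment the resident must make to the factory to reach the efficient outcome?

Left alone the factory would choose level 4 (marginal profit stays positive).
Efficient level: k* = 3 (marginal profit ≥ marginal noise damage through 3).
The resident must at least cover the factory's forgone profit from cutting 4→3: 262 = 262.

$262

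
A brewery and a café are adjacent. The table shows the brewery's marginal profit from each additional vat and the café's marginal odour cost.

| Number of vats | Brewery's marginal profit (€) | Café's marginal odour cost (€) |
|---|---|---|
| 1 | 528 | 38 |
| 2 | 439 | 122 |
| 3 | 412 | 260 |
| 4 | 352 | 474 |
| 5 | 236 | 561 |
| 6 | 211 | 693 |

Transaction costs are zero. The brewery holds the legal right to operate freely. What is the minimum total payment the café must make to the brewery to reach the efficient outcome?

Left alone the brewery would choose level 6 (marginal profit stays positive).
Efficient level: k* = 3 (marginal profit ≥ marginal odour cost through 3).
The café must at least cover the brewery's forgone profit from cutting 6→3: 352 + 236 + 211 = 799.

€799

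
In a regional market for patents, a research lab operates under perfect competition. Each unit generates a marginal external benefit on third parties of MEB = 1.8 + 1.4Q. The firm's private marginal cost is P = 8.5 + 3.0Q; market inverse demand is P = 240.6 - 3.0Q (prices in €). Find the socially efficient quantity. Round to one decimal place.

Social marginal cost = private MC − MEB = 6.7 + 1.6Q.
Set SMC = demand: 6.7 + 1.6Q = 240.6 - 3.0Q → Q* = 50.8478.

Q* = 50.8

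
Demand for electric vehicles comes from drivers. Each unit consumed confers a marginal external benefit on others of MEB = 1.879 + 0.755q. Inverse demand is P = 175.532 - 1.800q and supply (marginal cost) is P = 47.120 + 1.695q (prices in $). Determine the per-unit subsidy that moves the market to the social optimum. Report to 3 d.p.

subsidy = $37.780 per unit

Social marginal benefit = demand + MEB = 177.411 - 1.045q.
Set SMB = MC: 177.411 - 1.045q = 47.120 + 1.695q → q* = 47.5515.
The Pigouvian subsidy equals MEB at q*: 1.879 + 0.755×47.5515 = 37.7804.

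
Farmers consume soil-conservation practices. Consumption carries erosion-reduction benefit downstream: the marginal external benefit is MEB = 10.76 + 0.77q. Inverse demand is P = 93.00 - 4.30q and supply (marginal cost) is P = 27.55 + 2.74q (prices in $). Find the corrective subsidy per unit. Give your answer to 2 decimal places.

Social marginal benefit = demand + MEB = 103.76 - 3.53q.
Set SMB = MC: 103.76 - 3.53q = 27.55 + 2.74q → q* = 12.1547.
The Pigouvian subsidy equals MEB at q*: 10.76 + 0.77×12.1547 = 20.1191.

subsidy = $20.12 per unit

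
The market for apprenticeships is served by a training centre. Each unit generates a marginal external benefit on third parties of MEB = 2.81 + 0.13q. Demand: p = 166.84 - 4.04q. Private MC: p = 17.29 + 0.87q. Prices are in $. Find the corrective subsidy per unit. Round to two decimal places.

subsidy = $6.95 per unit

Social marginal cost = private MC − MEB = 14.48 + 0.74q.
Set SMC = demand: 14.48 + 0.74q = 166.84 - 4.04q → q* = 31.8745.
The Pigouvian subsidy equals MEB at q*: 2.81 + 0.13×31.8745 = 6.9537.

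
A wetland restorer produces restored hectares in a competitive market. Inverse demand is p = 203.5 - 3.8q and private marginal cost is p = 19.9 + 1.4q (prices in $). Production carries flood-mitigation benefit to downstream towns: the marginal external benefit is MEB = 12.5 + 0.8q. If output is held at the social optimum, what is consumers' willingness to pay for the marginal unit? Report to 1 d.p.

P = $34.1

Social marginal cost = private MC − MEB = 7.4 + 0.6q.
Set SMC = demand: 7.4 + 0.6q = 203.5 - 3.8q → q* = 44.5682.
Consumer price on the demand curve at q*: 203.5 − 3.8×44.5682 = 34.1408.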